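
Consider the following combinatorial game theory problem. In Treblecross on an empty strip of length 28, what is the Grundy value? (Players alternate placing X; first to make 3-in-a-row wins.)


Treblecross: place X on empty cells; 3-in-a-row wins.
Playing within two cells of an existing X lets the opponent win at once, so sensible play treats the cells i-2..i+2 around each X as dead. The player left with no safe cell loses, so this is a normal-play take-away game on strips of safe cells.
Placing X at cell i (0-indexed) of a strip of k safe cells leaves independent strips of sizes max(0, i-2) and max(0, k-i-3). Hence G(k) = mex{ G(max(0,i-2)) XOR G(max(0,k-i-3)) : 0 <= i < k }, with G(0) = 0.
G(1): splits (0,0):0^0=0 -> mex({0}) = 1
G(2): splits (0,0):0^0=0 -> mex({0}) = 1
G(3): splits (0,0):0^0=0 -> mex({0}) = 1
G(4): splits (0,1):0^1=1 (0,0):0^0=0 -> mex({0, 1}) = 2
G(5): splits (0,2):0^1=1 (0,1):0^1=1 (0,0):0^0=0 -> mex({0, 1}) = 2
G(6) = mex({1}) = 0
G(7) = mex({0, 1, 2}) = 3
G(8) = mex({0, 1, 2}) = 3
G(9) = mex({0, 2}) = 1
G(10) = mex({0, 2, 3}) = 1
G(11) = mex({0, 3}) = 1
G(12) = mex({1, 3}) = 0
G(13) = mex({0, 1, 2, 3}) = 4
G(14) = mex({0, 1, 2}) = 3
G(15) = mex({0, 1, 2}) = 3
G(16) = mex({0, 1, 2, 4}) = 3
G(17) = mex({0, 1, 3, 4}) = 2
G(18) = mex({0, 1, 3, 4}) = 2
G(19) = mex({0, 1, 3, 5}) = 2
G(20) = mex({0, 1, 2, 3, 5}) = 4
G(21) = mex({0, 1, 2, 3, 5}) = 4
G(22) = mex({1, 2, 6}) = 0
G(23) = mex({0, 1, 2, 3, 4, 6}) = 5
G(24) = mex({0, 1, 2, 3, 4}) = 5
G(25) = mex({0, 1, 3, 4, 7}) = 2
G(26) = mex({0, 1, 3, 4, 5, 7}) = 2
G(27) = mex({0, 1, 3, 5}) = 2
G(28) = mex({0, 1, 2, 5}) = 3
Therefore G(28) = 3.

3


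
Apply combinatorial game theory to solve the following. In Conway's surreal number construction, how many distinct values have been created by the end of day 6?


Day 0: {|} = 0 is born. Count = 1.
Day n: the number of surreal numbers born by day n is 2^(n+1) - 1.
By day 0: 2^1 - 1 = 1
By day 1: 2^2 - 1 = 3
By day 2: 2^3 - 1 = 7
By day 3: 2^4 - 1 = 15
By day 4: 2^5 - 1 = 31
By day 5: 2^6 - 1 = 63
By day 6: 2^7 - 1 = 127
By day 6: 127 surreal numbers.

127


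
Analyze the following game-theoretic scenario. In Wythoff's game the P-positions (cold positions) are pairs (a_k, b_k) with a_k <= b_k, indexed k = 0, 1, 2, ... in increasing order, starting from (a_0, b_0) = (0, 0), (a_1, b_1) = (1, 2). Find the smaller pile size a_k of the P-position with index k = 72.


By Wythoff's theorem, a_k = floor(k * phi) and b_k = floor(k * phi^2) = a_k + k, where phi = (1 + sqrt(5))/2 is the golden ratio.
phi = (1 + sqrt(5))/2 = 1.618034
k = 72
k * phi = 72 * 1.618034 = 116.498447
a_72 = floor(k * phi) = 116

116


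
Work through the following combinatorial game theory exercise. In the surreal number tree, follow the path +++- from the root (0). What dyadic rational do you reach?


Sign expansion: +++-
Rule: track bounds (lo, hi), initially (-inf, +inf). On '+', the current value becomes lo and we move to the simplest number in (value, hi): value + 1 if hi = +inf, otherwise the midpoint (value + hi)/2. On '-', the current value becomes hi and we move to value - 1 if lo = -inf, otherwise the midpoint (lo + value)/2.
Start at 0.
Step 1: sign = +, move right. Bounds: (0, +inf). Value = 1
Step 2: sign = +, move right. Bounds: (1, +inf). Value = 2
Step 3: sign = +, move right. Bounds: (2, +inf). Value = 3
Step 4: sign = -, move left. Bounds: (2, 3). Value = 5/2
The surreal number with sign expansion +++- is 5/2.

5/2


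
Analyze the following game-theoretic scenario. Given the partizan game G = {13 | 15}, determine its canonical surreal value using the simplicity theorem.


Left options: {13}, max = 13
Right options: {15}, min = 15
All options are numbers and max(Left) < min(Right), so by the simplicity theorem the value is the simplest (earliest-born) number strictly between 13 and 15.
The only integer strictly between 13 and 15 is 14.
No non-integer in the interval can be simpler: if x is a non-integer in the interval, then floor(x) or ceil(x) also lies in the interval (the interval contains an integer), and both are proper prefixes of x's sign expansion, i.e. born earlier. So the game value is 14.
Game value = 14

14


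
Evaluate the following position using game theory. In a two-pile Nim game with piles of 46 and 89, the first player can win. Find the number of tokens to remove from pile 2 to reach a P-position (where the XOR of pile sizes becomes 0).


Piles: 46 and 89
Current XOR: 46 XOR 89 = 119 (non-zero, so this is an N-position).
To make the XOR zero, we need to find a move that balances the piles.
For pile 2 (size 89): target = 89 XOR 119 = 46
We reduce pile 2 from 89 to 46.
Tokens removed: 89 - 46 = 43
Verification: 46 XOR 46 = 0

43


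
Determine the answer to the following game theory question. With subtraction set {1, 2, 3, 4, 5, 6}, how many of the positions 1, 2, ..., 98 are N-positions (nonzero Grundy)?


Subtraction set S = {1, 2, 3, 4, 5, 6}, so G(n) = n mod 7.
G(n) = 0 when n is a multiple of 7.
Multiples of 7 in [1, 98]: 14
N-positions (nonzero Grundy) = 98 - 14 = 84

84


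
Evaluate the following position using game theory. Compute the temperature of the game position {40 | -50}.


The game is {40 | -50}, a switch {a | b} with numbers a > b.
Cooling {a | b} by t gives {a - t | b + t}, which stops being hot when a - t = b + t, i.e. at t = (a - b)/2. So the temperature of a switch is (a - b)/2.
Temperature = (Left option - Right option) / 2
= (40 - (-50)) / 2
= 90 / 2
= 45

45


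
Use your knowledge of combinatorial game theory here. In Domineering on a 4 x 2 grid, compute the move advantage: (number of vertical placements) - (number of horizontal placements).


Board is 4 x 2 (rows x cols).
Left (vertical) placements: (rows-1) * cols = 3 * 2 = 6
Right (horizontal) placements: rows * (cols-1) = 4 * 1 = 4
Advantage = Left - Right = 6 - 4 = 2

2


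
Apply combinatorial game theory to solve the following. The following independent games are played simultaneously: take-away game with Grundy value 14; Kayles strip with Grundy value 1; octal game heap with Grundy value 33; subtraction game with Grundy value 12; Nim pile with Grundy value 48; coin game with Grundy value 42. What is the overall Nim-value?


By the Sprague-Grundy theorem, the Grundy value of a sum of games is the XOR of individual Grundy values.
take-away game: Grundy value = 14. Running XOR: 0 XOR 14 = 14
Kayles strip: Grundy value = 1. Running XOR: 14 XOR 1 = 15
octal game heap: Grundy value = 33. Running XOR: 15 XOR 33 = 46
subtraction game: Grundy value = 12. Running XOR: 46 XOR 12 = 34
Nim pile: Grundy value = 48. Running XOR: 34 XOR 48 = 18
coin game: Grundy value = 42. Running XOR: 18 XOR 42 = 56
The combined Grundy value is 56.

56


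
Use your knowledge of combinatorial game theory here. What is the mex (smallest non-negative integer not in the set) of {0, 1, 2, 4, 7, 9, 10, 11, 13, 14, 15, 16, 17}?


Set = {0, 1, 2, 4, 7, 9, 10, 11, 13, 14, 15, 16, 17}
0 is in the set.
1 is in the set.
2 is in the set.
3 is NOT in the set. This is the mex.
mex = 3

3


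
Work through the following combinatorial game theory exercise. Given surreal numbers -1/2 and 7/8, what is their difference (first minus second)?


x = -1/2, y = 7/8
Converting to common denominator: 8
x = -4/8, y = 7/8
x - y = -1/2 - 7/8 = -11/8

-11/8


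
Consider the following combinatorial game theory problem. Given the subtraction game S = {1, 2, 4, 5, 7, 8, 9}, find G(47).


The subtraction set is S = {1, 2, 4, 5, 7, 8, 9}.
G(k) = mex{ G(k - s) : s in S, s <= k }. We compute iteratively: G(0) = 0.
G(1) = mex({0}) = 1
G(2) = mex({0, 1}) = 2
G(3) = mex({1, 2}) = 0
G(4) = mex({0, 2}) = 1
G(5) = mex({0, 1}) = 2
G(6) = mex({1, 2}) = 0
G(7) = mex({0, 2}) = 1
G(8) = mex({0, 1}) = 2
G(9) = mex({0, 1, 2}) = 3
G(10) = mex({0, 1, 2, 3}) = 4
G(11) = mex({0, 1, 2, 3, 4}) = 5
G(12) = mex({0, 1, 2, 4, 5}) = 3
G(13) = mex({0, 1, 2, 3, 5}) = 4
G(14) = mex({0, 1, 2, 3, 4}) = 5
G(15) = mex({0, 1, 2, 4, 5}) = 3
G(16) = mex({1, 2, 3, 5}) = 0
G(17) = mex({0, 2, 3, 4}) = 1
G(18) = mex({0, 1, 3, 4, 5}) = 2
G(19) = mex({1, 2, 3, 4, 5}) = 0
G(20) = mex({0, 2, 3, 4, 5}) = 1
G(21) = mex({0, 1, 3, 4, 5}) = 2
G(22) = mex({1, 2, 3, 4, 5}) = 0
G(23) = mex({0, 2, 3, 5}) = 1
G(24) = mex({0, 1, 3}) = 2
Observe that G(16)..G(24) = 0, 1, 2, 0, 1, 2, 0, 1, 2 repeats G(0)..G(8) = 0, 1, 2, 0, 1, 2, 0, 1, 2.
For k >= max(S) = 9, G(k) is determined by the previous 9 values G(k-9)..G(k-1); a window of 9 consecutive values has recurred shifted by 16, so by induction G(k + 16) = G(k) for all k >= 0: the sequence is periodic from the start with period 16.
One period: G(0..15) = 0, 1, 2, 0, 1, 2, 0, 1, 2, 3, 4, 5, 3, 4, 5, 3.
47 mod 16 = 15, so G(47) = G(15) = 3.

3


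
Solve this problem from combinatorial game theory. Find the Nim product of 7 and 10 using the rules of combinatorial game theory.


Nim multiplication is bilinear over XOR: (u XOR v) * w = (u*w) XOR (v*w).
So we split each operand into its bit components and XOR the pairwise Nim products.
7 = 1 + 2 + 4 (as XOR of powers of 2).
10 = 2 + 8 (as XOR of powers of 2).
Using the standard Nim-product table on single bits:
  2*2 = 3,   2*4 = 8,   2*8 = 12,
  4*4 = 6,   4*8 = 11,  8*8 = 13,
and  1*x = x (identity), k*l = l*k (commutative).
Pairwise Nim products:
  1 * 2 = 2
  1 * 8 = 8
  2 * 2 = 3
  2 * 8 = 12
  4 * 2 = 8
  4 * 8 = 11
XOR them: 2 XOR 8 XOR 3 XOR 12 XOR 8 XOR 11 = 6.
Result: 7 * 10 = 6 (in Nim).

6


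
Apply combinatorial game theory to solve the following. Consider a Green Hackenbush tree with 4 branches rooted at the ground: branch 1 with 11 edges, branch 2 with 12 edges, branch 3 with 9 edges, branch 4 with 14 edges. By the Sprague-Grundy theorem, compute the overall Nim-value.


The tree has 4 branches from the ground vertex.
In Green Hackenbush, the Nim-value of a simple path of length k is k.
Branch 1: length 11, Nim-value = 11
Branch 2: length 12, Nim-value = 12
Branch 3: length 9, Nim-value = 9
Branch 4: length 14, Nim-value = 14
Total Nim-value = XOR of all branch values:
0 XOR 11 = 11
11 XOR 12 = 7
7 XOR 9 = 14
14 XOR 14 = 0
Nim-value of the tree = 0

0


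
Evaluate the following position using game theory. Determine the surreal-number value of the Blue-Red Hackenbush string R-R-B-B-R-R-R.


Edges (from ground): R-R-B-B-R-R-R
By Berlekamp's sign-expansion rule, a Blue-Red Hackenbush stalk has the value of the surreal number whose sign sequence is the edge sequence with B -> + and R -> -.
Sign sequence: --++---
Trace the sign expansion in the surreal number tree, starting from 0:
Edge 1: R (sign -) -> bounds (-inf, 0), value = -1
Edge 2: R (sign -) -> bounds (-inf, -1), value = -2
Edge 3: B (sign +) -> bounds (-2, -1), value = -3/2
Edge 4: B (sign +) -> bounds (-3/2, -1), value = -5/4
Edge 5: R (sign -) -> bounds (-3/2, -5/4), value = -11/8
Edge 6: R (sign -) -> bounds (-3/2, -11/8), value = -23/16
Edge 7: R (sign -) -> bounds (-3/2, -23/16), value = -47/32
Game value = -47/32

-47/32


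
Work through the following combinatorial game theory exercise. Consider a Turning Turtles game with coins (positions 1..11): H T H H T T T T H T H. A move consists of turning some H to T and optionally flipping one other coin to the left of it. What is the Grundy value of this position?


Coins: H T H H T T T T H T H
Key fact: a single head at position k behaves exactly like a Nim heap of size k (turning it to T and optionally flipping a coin at j < k corresponds to moving the heap from k to j, or to 0), and heads combine as a disjunctive sum (two heads at the same place would cancel, matching j XOR j = 0). So the Nim-value is the XOR of the 1-indexed positions of the heads.
Face-up positions (1-indexed): [1, 3, 4, 9, 11]
XOR 0 with 1: 0 XOR 1 = 1
XOR 1 with 3: 1 XOR 3 = 2
XOR 2 with 4: 2 XOR 4 = 6
XOR 6 with 9: 6 XOR 9 = 15
XOR 15 with 11: 15 XOR 11 = 4
Nim-value = 4

4


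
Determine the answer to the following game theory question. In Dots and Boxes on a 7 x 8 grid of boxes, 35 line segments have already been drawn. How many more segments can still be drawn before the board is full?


Grid: 7 x 8 boxes, i.e. 8 rows and 9 columns of dots.
Horizontal edges: (rows + 1) * cols = 8 * 8 = 64
Vertical edges: rows * (cols + 1) = 7 * 9 = 63
Total edges: 64 + 63 = 127
Edges drawn: 35
Remaining: 127 - 35 = 92

92


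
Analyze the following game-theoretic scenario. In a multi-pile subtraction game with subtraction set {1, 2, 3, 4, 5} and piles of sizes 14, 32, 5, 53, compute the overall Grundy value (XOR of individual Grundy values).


Subtraction set: {1, 2, 3, 4, 5}
For this subtraction set, G(n) = n mod 6 (period = max + 1 = 6).
Pile 1 (size 14): G(14) = 14 mod 6 = 2
Pile 2 (size 32): G(32) = 32 mod 6 = 2
Pile 3 (size 5): G(5) = 5 mod 6 = 5
Pile 4 (size 53): G(53) = 53 mod 6 = 5
Total Grundy value = XOR of all: 2 XOR 2 XOR 5 XOR 5 = 0

0


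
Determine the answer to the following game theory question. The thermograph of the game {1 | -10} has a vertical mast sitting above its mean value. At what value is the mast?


Game = {1 | -10}, a switch {a | b} with numbers a > b.
Its thermograph has left wall a - t and right wall b + t, which meet at t = (a - b)/2, where both equal (a + b)/2. So the mast (mean value) is at (a + b)/2.
Mean = (1 + (-10))/2 = -9/2 = -9/2

-9/2


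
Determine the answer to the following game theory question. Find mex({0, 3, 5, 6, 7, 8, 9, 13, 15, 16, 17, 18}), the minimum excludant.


Set = {0, 3, 5, 6, 7, 8, 9, 13, 15, 16, 17, 18}
0 is in the set.
1 is NOT in the set. This is the mex.
mex = 1

1


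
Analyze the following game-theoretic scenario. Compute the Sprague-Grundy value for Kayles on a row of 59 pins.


Kayles: a move removes 1 or 2 adjacent pins from a contiguous row.
Removing pins from a row of k leaves two independent rows (a, b) with a + b = k - 1 (one pin) or a + b = k - 2 (two pins); an end removal gives a = 0.
By Sprague-Grundy, G(k) = mex{ G(a) XOR G(b) } over all these splits. G(0) = 0.
G(1): splits (0,0):0^0=0 -> mex({0}) = 1
G(2): splits (0,1):0^1=1 (0,0):0^0=0 -> mex({0, 1}) = 2
G(3): splits (0,2):0^2=2 (1,1):1^1=0 (0,1):0^1=1 -> mex({0, 1, 2}) = 3
G(4): splits (0,3):0^3=3 (1,2):1^2=3 (0,2):0^2=2 (1,1):1^1=0 -> mex({0, 2, 3}) = 1
G(5): splits (0,4):0^1=1 (1,3):1^3=2 (2,2):2^2=0 (0,3):0^3=3 (1,2):1^2=3 -> mex({0, 1, 2, 3}) = 4
G(6) = mex({0, 1, 2, 4}) = 3
G(7) = mex({0, 1, 3, 4, 5}) = 2
G(8) = mex({0, 2, 3, 5, 6}) = 1
G(9) = mex({0, 1, 2, 3, 6, 7}) = 4
G(10) = mex({0, 1, 3, 4, 5, 7}) = 2
G(11) = mex({0, 1, 2, 3, 4, 5}) = 6
G(12) = mex({0, 1, 2, 3, 5, 6, 7}) = 4
G(13) = mex({0, 2, 3, 4, 6, 7}) = 1
G(14) = mex({0, 1, 4, 5, 6, 7}) = 2
G(15) = mex({0, 1, 2, 3, 4, 5, 6}) = 7
G(16) = mex({0, 2, 3, 5, 6, 7}) = 1
G(17) = mex({0, 1, 2, 3, 5, 6, 7}) = 4
G(18) = mex({0, 1, 2, 4, 5, 6}) = 3
G(19) = mex({0, 1, 3, 4, 5, 7}) = 2
G(20) = mex({0, 2, 3, 4, 5, 6, 7}) = 1
G(21) = mex({0, 1, 2, 3, 5, 6, 7}) = 4
G(22) = mex({0, 1, 2, 3, 4, 5, 7}) = 6
G(23) = mex({0, 1, 2, 3, 4, 5, 6}) = 7
G(24) = mex({0, 1, 2, 3, 5, 6, 7}) = 4
G(25) = mex({0, 2, 3, 4, 6, 7}) = 1
G(26) = mex({0, 1, 3, 4, 5, 6, 7}) = 2
G(27) = mex({0, 1, 2, 3, 4, 5, 6, 7}) = 8
G(28) = mex({0, 1, 2, 3, 4, 6, 7, 8}) = 5
G(29) = mex({0, 1, 2, 3, 5, 6, 7, 8, 9}) = 4
G(30) = mex({0, 1, 2, 3, 4, 5, 6, 9, 10}) = 7
G(31) = mex({0, 1, 3, 4, 5, 7, 10, 11}) = 2
G(32) = mex({0, 2, 3, 4, 5, 6, 7, 9, 11}) = 1
G(33) = mex({0, 1, 2, 3, 4, 5, 6, 7, 9, 12}) = 8
G(34) = mex({0, 1, 2, 3, 4, 5, 7, 8, 11, 12}) = 6
G(35) = mex({0, 1, 2, 3, 4, 5, 6, 8, 9, 10, 11}) = 7
G(36) = mex({0, 1, 2, 3, 5, 6, 7, 9, 10}) = 4
G(37) = mex({0, 2, 3, 4, 6, 7, 9, 10, 11, 12}) = 1
G(38) = mex({0, 1, 3, 4, 5, 6, 7, 9, 10, 11, 12}) = 2
G(39) = mex({0, 1, 2, 4, 5, 6, 7, 9, 10, 12, 14}) = 3
G(40) = mex({0, 2, 3, 4, 6, 7, 11, 12, 14}) = 1
G(41) = mex({0, 1, 2, 3, 5, 6, 7, 9, 10, 11, 12}) = 4
G(42) = mex({0, 1, 2, 3, 4, 5, 6, 9, 10}) = 7
G(43) = mex({0, 1, 3, 4, 5, 7, 9, 10, 12, 15}) = 2
G(44) = mex({0, 2, 3, 4, 5, 6, 7, 9, 10, 12, 15}) = 1
G(45) = mex({0, 1, 2, 3, 4, 5, 6, 7, 9, 10, 12, 14}) = 8
G(46) = mex({0, 1, 3, 4, 5, 7, 8, 11, 12, 14}) = 2
G(47) = mex({0, 1, 2, 3, 4, 5, 6, 8, 9, 10, 11, 12}) = 7
G(48) = mex({0, 1, 2, 3, 5, 6, 7, 9, 10}) = 4
G(49) = mex({0, 2, 3, 4, 6, 7, 9, 10, 11, 12, 15}) = 1
G(50) = mex({0, 1, 4, 5, 6, 7, 9, 11, 12, 14, 15}) = 2
G(51) = mex({0, 1, 2, 3, 4, 5, 6, 7, 9, 12, 14, 15}) = 8
G(52) = mex({0, 2, 3, 4, 5, 6, 7, 8, 11, 12, 15}) = 1
G(53) = mex({0, 1, 2, 3, 5, 6, 7, 8, 9, 10, 11, 12}) = 4
G(54) = mex({0, 1, 2, 3, 4, 5, 6, 9, 10}) = 7
G(55) = mex({0, 1, 3, 4, 5, 7, 9, 10, 11, 12}) = 2
G(56) = mex({0, 2, 3, 4, 5, 6, 7, 9, 10, 11, 12, 13, 14}) = 1
G(57) = mex({0, 1, 2, 3, 5, 6, 7, 9, 10, 12, 13, 14, 15}) = 4
G(58) = mex({0, 1, 3, 4, 5, 7, 11, 12, 14, 15}) = 2
G(59) = mex({0, 1, 2, 3, 4, 5, 6, 9, 10, 11, 12, 15}) = 7
Therefore G(59) = 7.

7


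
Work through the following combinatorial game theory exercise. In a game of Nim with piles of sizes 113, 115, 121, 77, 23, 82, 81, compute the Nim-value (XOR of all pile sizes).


We need the XOR (exclusive or) of all pile sizes.
After XOR-ing pile 1 (size 113): 0 XOR 113 = 113
After XOR-ing pile 2 (size 115): 113 XOR 115 = 2
After XOR-ing pile 3 (size 121): 2 XOR 121 = 123
After XOR-ing pile 4 (size 77): 123 XOR 77 = 54
After XOR-ing pile 5 (size 23): 54 XOR 23 = 33
After XOR-ing pile 6 (size 82): 33 XOR 82 = 115
After XOR-ing pile 7 (size 81): 115 XOR 81 = 34
The Nim-value of this position is 34.

34


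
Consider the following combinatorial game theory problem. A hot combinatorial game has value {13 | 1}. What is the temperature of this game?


The game is {13 | 1}, a switch {a | b} with numbers a > b.
Cooling {a | b} by t gives {a - t | b + t}, which stops being hot when a - t = b + t, i.e. at t = (a - b)/2. So the temperature of a switch is (a - b)/2.
Temperature = (Left option - Right option) / 2
= (13 - (1)) / 2
= 12 / 2
= 6

6


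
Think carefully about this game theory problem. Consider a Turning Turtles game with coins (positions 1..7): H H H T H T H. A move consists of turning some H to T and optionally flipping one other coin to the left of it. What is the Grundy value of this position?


Coins: H H H T H T H
Key fact: a single head at position k behaves exactly like a Nim heap of size k (turning it to T and optionally flipping a coin at j < k corresponds to moving the heap from k to j, or to 0), and heads combine as a disjunctive sum (two heads at the same place would cancel, matching j XOR j = 0). So the Nim-value is the XOR of the 1-indexed positions of the heads.
Face-up positions (1-indexed): [1, 2, 3, 5, 7]
XOR 0 with 1: 0 XOR 1 = 1
XOR 1 with 2: 1 XOR 2 = 3
XOR 3 with 3: 3 XOR 3 = 0
XOR 0 with 5: 0 XOR 5 = 5
XOR 5 with 7: 5 XOR 7 = 2
Nim-value = 2

2


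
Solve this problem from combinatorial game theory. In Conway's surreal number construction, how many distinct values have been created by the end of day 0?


Day 0: {|} = 0 is born. Count = 1.
Day n: the number of surreal numbers born by day n is 2^(n+1) - 1.
By day 0: 2^1 - 1 = 1
By day 0: 1 surreal numbers.

1


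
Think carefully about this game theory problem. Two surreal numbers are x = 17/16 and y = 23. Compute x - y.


x = 17/16, y = 23
Converting to common denominator: 16
x = 17/16, y = 368/16
x - y = 17/16 - 23 = -351/16

-351/16


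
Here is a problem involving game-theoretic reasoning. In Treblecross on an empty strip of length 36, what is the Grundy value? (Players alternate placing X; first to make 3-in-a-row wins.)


Treblecross: place X on empty cells; 3-in-a-row wins.
Playing within two cells of an existing X lets the opponent win at once, so sensible play treats the cells i-2..i+2 around each X as dead. The player left with no safe cell loses, so this is a normal-play take-away game on strips of safe cells.
Placing X at cell i (0-indexed) of a strip of k safe cells leaves independent strips of sizes max(0, i-2) and max(0, k-i-3). Hence G(k) = mex{ G(max(0,i-2)) XOR G(max(0,k-i-3)) : 0 <= i < k }, with G(0) = 0.
G(1): splits (0,0):0^0=0 -> mex({0}) = 1
G(2): splits (0,0):0^0=0 -> mex({0}) = 1
G(3): splits (0,0):0^0=0 -> mex({0}) = 1
G(4): splits (0,1):0^1=1 (0,0):0^0=0 -> mex({0, 1}) = 2
G(5): splits (0,2):0^1=1 (0,1):0^1=1 (0,0):0^0=0 -> mex({0, 1}) = 2
G(6) = mex({1}) = 0
G(7) = mex({0, 1, 2}) = 3
G(8) = mex({0, 1, 2}) = 3
G(9) = mex({0, 2}) = 1
G(10) = mex({0, 2, 3}) = 1
G(11) = mex({0, 3}) = 1
G(12) = mex({1, 3}) = 0
G(13) = mex({0, 1, 2, 3}) = 4
G(14) = mex({0, 1, 2}) = 3
G(15) = mex({0, 1, 2}) = 3
G(16) = mex({0, 1, 2, 4}) = 3
G(17) = mex({0, 1, 3, 4}) = 2
G(18) = mex({0, 1, 3, 4}) = 2
G(19) = mex({0, 1, 3, 5}) = 2
G(20) = mex({0, 1, 2, 3, 5}) = 4
G(21) = mex({0, 1, 2, 3, 5}) = 4
G(22) = mex({1, 2, 6}) = 0
G(23) = mex({0, 1, 2, 3, 4, 6}) = 5
G(24) = mex({0, 1, 2, 3, 4}) = 5
G(25) = mex({0, 1, 3, 4, 7}) = 2
G(26) = mex({0, 1, 3, 4, 5, 7}) = 2
G(27) = mex({0, 1, 3, 5}) = 2
G(28) = mex({0, 1, 2, 5}) = 3
G(29) = mex({0, 1, 2, 4, 5, 6}) = 3
G(30) = mex({1, 2, 4, 6}) = 0
G(31) = mex({0, 1, 2, 3, 4, 6}) = 5
G(32) = mex({1, 2, 3, 4, 7}) = 0
G(33) = mex({0, 3, 7}) = 1
G(34) = mex({0, 2, 3, 5, 7}) = 1
G(35) = mex({0, 2, 3, 5, 6}) = 1
G(36) = mex({0, 1, 2, 5, 6}) = 3
Therefore G(36) = 3.

3


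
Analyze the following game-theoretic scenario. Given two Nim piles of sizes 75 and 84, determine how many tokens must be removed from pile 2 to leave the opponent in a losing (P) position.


Piles: 75 and 84
Current XOR: 75 XOR 84 = 31 (non-zero, so this is an N-position).
To make the XOR zero, we need to find a move that balances the piles.
For pile 2 (size 84): target = 84 XOR 31 = 75
We reduce pile 2 from 84 to 75.
Tokens removed: 84 - 75 = 9
Verification: 75 XOR 75 = 0

9


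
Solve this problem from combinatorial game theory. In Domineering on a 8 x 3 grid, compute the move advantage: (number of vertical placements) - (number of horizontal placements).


Board is 8 x 3 (rows x cols).
Left (vertical) placements: (rows-1) * cols = 7 * 3 = 21
Right (horizontal) placements: rows * (cols-1) = 8 * 2 = 16
Advantage = Left - Right = 21 - 16 = 5

5


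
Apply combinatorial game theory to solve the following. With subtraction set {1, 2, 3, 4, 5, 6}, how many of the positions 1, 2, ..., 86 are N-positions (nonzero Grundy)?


Subtraction set S = {1, 2, 3, 4, 5, 6}, so G(n) = n mod 7.
G(n) = 0 when n is a multiple of 7.
Multiples of 7 in [1, 86]: 12
N-positions (nonzero Grundy) = 86 - 12 = 74

74


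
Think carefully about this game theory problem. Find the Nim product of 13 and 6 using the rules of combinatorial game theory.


Nim multiplication is bilinear over XOR: (u XOR v) * w = (u*w) XOR (v*w).
So we split each operand into its bit components and XOR the pairwise Nim products.
13 = 1 + 4 + 8 (as XOR of powers of 2).
6 = 2 + 4 (as XOR of powers of 2).
Using the standard Nim-product table on single bits:
  2*2 = 3,   2*4 = 8,   2*8 = 12,
  4*4 = 6,   4*8 = 11,  8*8 = 13,
and  1*x = x (identity), k*l = l*k (commutative).
Pairwise Nim products:
  1 * 2 = 2
  1 * 4 = 4
  4 * 2 = 8
  4 * 4 = 6
  8 * 2 = 12
  8 * 4 = 11
XOR them: 2 XOR 4 XOR 8 XOR 6 XOR 12 XOR 11 = 15.
Result: 13 * 6 = 15 (in Nim).

15


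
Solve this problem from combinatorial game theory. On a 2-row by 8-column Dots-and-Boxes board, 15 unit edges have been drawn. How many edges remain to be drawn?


Grid: 2 x 8 boxes, i.e. 3 rows and 9 columns of dots.
Horizontal edges: (rows + 1) * cols = 3 * 8 = 24
Vertical edges: rows * (cols + 1) = 2 * 9 = 18
Total edges: 24 + 18 = 42
Edges drawn: 15
Remaining: 42 - 15 = 27

27


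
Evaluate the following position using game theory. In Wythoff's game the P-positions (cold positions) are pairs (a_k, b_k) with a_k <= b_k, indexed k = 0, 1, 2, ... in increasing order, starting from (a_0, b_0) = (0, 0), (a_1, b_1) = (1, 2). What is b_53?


By Wythoff's theorem, a_k = floor(k * phi) and b_k = floor(k * phi^2) = a_k + k, where phi = (1 + sqrt(5))/2 is the golden ratio.
phi = (1 + sqrt(5))/2 = 1.618034
phi^2 = phi + 1 = 2.618034
k = 53
k * phi^2 = 53 * 2.618034 = 138.755801
b_53 = floor(k * phi^2) = 138 (check: a_53 + k = 85 + 53 = 138)

138


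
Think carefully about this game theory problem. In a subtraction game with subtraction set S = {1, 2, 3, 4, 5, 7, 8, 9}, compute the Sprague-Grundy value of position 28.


The subtraction set is S = {1, 2, 3, 4, 5, 7, 8, 9}.
G(k) = mex{ G(k - s) : s in S, s <= k }. We compute iteratively: G(0) = 0.
G(1) = mex({0}) = 1
G(2) = mex({0, 1}) = 2
G(3) = mex({0, 1, 2}) = 3
G(4) = mex({0, 1, 2, 3}) = 4
G(5) = mex({0, 1, 2, 3, 4}) = 5
G(6) = mex({1, 2, 3, 4, 5}) = 0
G(7) = mex({0, 2, 3, 4, 5}) = 1
G(8) = mex({0, 1, 3, 4, 5}) = 2
G(9) = mex({0, 1, 2, 4, 5}) = 3
G(10) = mex({0, 1, 2, 3, 5}) = 4
G(11) = mex({0, 1, 2, 3, 4}) = 5
G(12) = mex({1, 2, 3, 4, 5}) = 0
G(13) = mex({0, 2, 3, 4, 5}) = 1
G(14) = mex({0, 1, 3, 4, 5}) = 2
Observe that G(6)..G(14) = 0, 1, 2, 3, 4, 5, 0, 1, 2 repeats G(0)..G(8) = 0, 1, 2, 3, 4, 5, 0, 1, 2.
For k >= max(S) = 9, G(k) is determined by the previous 9 values G(k-9)..G(k-1); a window of 9 consecutive values has recurred shifted by 6, so by induction G(k + 6) = G(k) for all k >= 0: the sequence is periodic from the start with period 6.
One period: G(0..5) = 0, 1, 2, 3, 4, 5.
28 mod 6 = 4, so G(28) = G(4) = 4.

4


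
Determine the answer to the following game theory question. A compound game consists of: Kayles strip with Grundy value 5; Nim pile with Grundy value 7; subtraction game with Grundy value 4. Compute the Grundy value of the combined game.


By the Sprague-Grundy theorem, the Grundy value of a sum of games is the XOR of individual Grundy values.
Kayles strip: Grundy value = 5. Running XOR: 0 XOR 5 = 5
Nim pile: Grundy value = 7. Running XOR: 5 XOR 7 = 2
subtraction game: Grundy value = 4. Running XOR: 2 XOR 4 = 6
The combined Grundy value is 6.

6


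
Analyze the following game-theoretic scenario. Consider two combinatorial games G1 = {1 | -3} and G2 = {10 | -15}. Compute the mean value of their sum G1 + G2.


G1 = {1 | -3}, G2 = {10 | -15}
Each is a switch {a | b} with numbers a > b; its mean value is (a + b)/2, and mean value is additive over game sums: m(G1 + G2) = m(G1) + m(G2).
Mean of G1 = (1 + (-3))/2 = -2/2 = -1
Mean of G2 = (10 + (-15))/2 = -5/2 = -5/2
Mean of G1 + G2 = -1 + -5/2 = -7/2

-7/2


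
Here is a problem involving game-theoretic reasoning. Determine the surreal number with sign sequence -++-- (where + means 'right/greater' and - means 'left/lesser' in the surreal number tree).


Sign expansion: -++--
Rule: track bounds (lo, hi), initially (-inf, +inf). On '+', the current value becomes lo and we move to the simplest number in (value, hi): value + 1 if hi = +inf, otherwise the midpoint (value + hi)/2. On '-', the current value becomes hi and we move to value - 1 if lo = -inf, otherwise the midpoint (lo + value)/2.
Start at 0.
Step 1: sign = -, move left. Bounds: (-inf, 0). Value = -1
Step 2: sign = +, move right. Bounds: (-1, 0). Value = -1/2
Step 3: sign = +, move right. Bounds: (-1/2, 0). Value = -1/4
Step 4: sign = -, move left. Bounds: (-1/2, -1/4). Value = -3/8
Step 5: sign = -, move left. Bounds: (-1/2, -3/8). Value = -7/16
The surreal number with sign expansion -++-- is -7/16.

-7/16


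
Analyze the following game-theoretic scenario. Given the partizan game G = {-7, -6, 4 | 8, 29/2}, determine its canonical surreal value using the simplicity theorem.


Left options: {-7, -6, 4}, max = 4
Right options: {8, 29/2}, min = 8
All options are numbers and max(Left) < min(Right), so by the simplicity theorem the value is the simplest (earliest-born) number strictly between 4 and 8.
Integers 5 through 7 all lie strictly between 4 and 8.
Among integers, the simplest (lowest birthday = smallest |n|; 0 is born on day 0, +-n on day n) is 5.
No non-integer in the interval can be simpler: if x is a non-integer in the interval, then floor(x) or ceil(x) also lies in the interval (the interval contains an integer), and both are proper prefixes of x's sign expansion, i.e. born earlier. So the game value is 5.
Game value = 5

5


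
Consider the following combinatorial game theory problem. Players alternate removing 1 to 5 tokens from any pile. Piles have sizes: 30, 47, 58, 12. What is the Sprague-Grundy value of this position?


Subtraction set: {1, 2, 3, 4, 5}
For this subtraction set, G(n) = n mod 6 (period = max + 1 = 6).
Pile 1 (size 30): G(30) = 30 mod 6 = 0
Pile 2 (size 47): G(47) = 47 mod 6 = 5
Pile 3 (size 58): G(58) = 58 mod 6 = 4
Pile 4 (size 12): G(12) = 12 mod 6 = 0
Total Grundy value = XOR of all: 0 XOR 5 XOR 4 XOR 0 = 1

1


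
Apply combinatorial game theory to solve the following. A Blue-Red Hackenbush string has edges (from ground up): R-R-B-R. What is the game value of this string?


Edges (from ground): R-R-B-R
By Berlekamp's sign-expansion rule, a Blue-Red Hackenbush stalk has the value of the surreal number whose sign sequence is the edge sequence with B -> + and R -> -.
Sign sequence: --+-
Trace the sign expansion in the surreal number tree, starting from 0:
Edge 1: R (sign -) -> bounds (-inf, 0), value = -1
Edge 2: R (sign -) -> bounds (-inf, -1), value = -2
Edge 3: B (sign +) -> bounds (-2, -1), value = -3/2
Edge 4: R (sign -) -> bounds (-2, -3/2), value = -7/4
Game value = -7/4

-7/4


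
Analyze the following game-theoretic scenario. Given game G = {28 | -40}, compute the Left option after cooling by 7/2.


Original game: {28 | -40} (a switch {a | b} with a > b).
Cooling by t (for t below the temperature (a - b)/2 = 34) taxes each move by t: {a | b} cooled by t is {a - t | b + t}.
Cooling amount: t = 7/2
Cooled Left option: 28 - 7/2 = 49/2
Cooled Right option: -40 + 7/2 = -73/2
Cooled game: {49/2 | -73/2}
Left option = 49/2

49/2


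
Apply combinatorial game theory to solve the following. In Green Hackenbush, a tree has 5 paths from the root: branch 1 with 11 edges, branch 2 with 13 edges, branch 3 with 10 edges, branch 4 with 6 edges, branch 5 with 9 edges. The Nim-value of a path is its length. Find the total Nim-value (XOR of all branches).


The tree has 5 branches from the ground vertex.
In Green Hackenbush, the Nim-value of a simple path of length k is k.
Branch 1: length 11, Nim-value = 11
Branch 2: length 13, Nim-value = 13
Branch 3: length 10, Nim-value = 10
Branch 4: length 6, Nim-value = 6
Branch 5: length 9, Nim-value = 9
Total Nim-value = XOR of all branch values:
0 XOR 11 = 11
11 XOR 13 = 6
6 XOR 10 = 12
12 XOR 6 = 10
10 XOR 9 = 3
Nim-value of the tree = 3

3


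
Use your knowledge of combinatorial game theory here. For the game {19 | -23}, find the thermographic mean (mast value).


Game = {19 | -23}, a switch {a | b} with numbers a > b.
Its thermograph has left wall a - t and right wall b + t, which meet at t = (a - b)/2, where both equal (a + b)/2. So the mast (mean value) is at (a + b)/2.
Mean = (19 + (-23))/2 = -4/2 = -2

-2


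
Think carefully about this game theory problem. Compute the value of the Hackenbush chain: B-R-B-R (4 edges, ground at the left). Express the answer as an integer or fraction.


Edges (from ground): B-R-B-R
By Berlekamp's sign-expansion rule, a Blue-Red Hackenbush stalk has the value of the surreal number whose sign sequence is the edge sequence with B -> + and R -> -.
Sign sequence: +-+-
Trace the sign expansion in the surreal number tree, starting from 0:
Edge 1: B (sign +) -> bounds (0, +inf), value = 1
Edge 2: R (sign -) -> bounds (0, 1), value = 1/2
Edge 3: B (sign +) -> bounds (1/2, 1), value = 3/4
Edge 4: R (sign -) -> bounds (1/2, 3/4), value = 5/8
Game value = 5/8

5/8


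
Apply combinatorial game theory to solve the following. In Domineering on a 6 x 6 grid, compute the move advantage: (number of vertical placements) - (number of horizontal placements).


Board is 6 x 6 (rows x cols).
Left (vertical) placements: (rows-1) * cols = 5 * 6 = 30
Right (horizontal) placements: rows * (cols-1) = 6 * 5 = 30
Advantage = Left - Right = 30 - 30 = 0

0


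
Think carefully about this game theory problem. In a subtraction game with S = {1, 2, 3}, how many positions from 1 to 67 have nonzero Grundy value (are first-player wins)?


Subtraction set S = {1, 2, 3}, so G(n) = n mod 4.
G(n) = 0 when n is a multiple of 4.
Multiples of 4 in [1, 67]: 16
N-positions (nonzero Grundy) = 67 - 16 = 51

51


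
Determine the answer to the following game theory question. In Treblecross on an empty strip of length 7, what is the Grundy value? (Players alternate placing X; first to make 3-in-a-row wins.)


Treblecross: place X on empty cells; 3-in-a-row wins.
Playing within two cells of an existing X lets the opponent win at once, so sensible play treats the cells i-2..i+2 around each X as dead. The player left with no safe cell loses, so this is a normal-play take-away game on strips of safe cells.
Placing X at cell i (0-indexed) of a strip of k safe cells leaves independent strips of sizes max(0, i-2) and max(0, k-i-3). Hence G(k) = mex{ G(max(0,i-2)) XOR G(max(0,k-i-3)) : 0 <= i < k }, with G(0) = 0.
G(1): splits (0,0):0^0=0 -> mex({0}) = 1
G(2): splits (0,0):0^0=0 -> mex({0}) = 1
G(3): splits (0,0):0^0=0 -> mex({0}) = 1
G(4): splits (0,1):0^1=1 (0,0):0^0=0 -> mex({0, 1}) = 2
G(5): splits (0,2):0^1=1 (0,1):0^1=1 (0,0):0^0=0 -> mex({0, 1}) = 2
G(6) = mex({1}) = 0
G(7) = mex({0, 1, 2}) = 3
Therefore G(7) = 3.

3


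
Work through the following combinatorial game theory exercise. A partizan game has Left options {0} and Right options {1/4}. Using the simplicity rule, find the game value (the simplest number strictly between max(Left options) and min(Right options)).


Left options: {0}, max = 0
Right options: {1/4}, min = 1/4
All options are numbers and max(Left) < min(Right), so by the simplicity theorem the value is the simplest (earliest-born) number strictly between 0 and 1/4.
No integer lies strictly between 0 and 1/4, so the value is the dyadic rational m/2^k in the interval with the smallest k (then m odd); search k = 1, 2, ...:
Denominator 2: no odd multiple of 1/2 lies strictly between 0 and 1/4.
Denominator 4: no odd multiple of 1/4 lies strictly between 0 and 1/4.
Denominator 8: 1/8 lies strictly between 0 and 1/4 -- found.
The simplest number in the interval is 1/8.
Game value = 1/8

1/8


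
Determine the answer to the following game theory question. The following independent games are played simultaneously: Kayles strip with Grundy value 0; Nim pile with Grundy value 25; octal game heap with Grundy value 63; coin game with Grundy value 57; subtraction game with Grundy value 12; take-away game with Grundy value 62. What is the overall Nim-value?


By the Sprague-Grundy theorem, the Grundy value of a sum of games is the XOR of individual Grundy values.
Kayles strip: Grundy value = 0. Running XOR: 0 XOR 0 = 0
Nim pile: Grundy value = 25. Running XOR: 0 XOR 25 = 25
octal game heap: Grundy value = 63. Running XOR: 25 XOR 63 = 38
coin game: Grundy value = 57. Running XOR: 38 XOR 57 = 31
subtraction game: Grundy value = 12. Running XOR: 31 XOR 12 = 19
take-away game: Grundy value = 62. Running XOR: 19 XOR 62 = 45
The combined Grundy value is 45.

45


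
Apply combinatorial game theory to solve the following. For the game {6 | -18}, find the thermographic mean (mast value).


Game = {6 | -18}, a switch {a | b} with numbers a > b.
Its thermograph has left wall a - t and right wall b + t, which meet at t = (a - b)/2, where both equal (a + b)/2. So the mast (mean value) is at (a + b)/2.
Mean = (6 + (-18))/2 = -12/2 = -6

-6


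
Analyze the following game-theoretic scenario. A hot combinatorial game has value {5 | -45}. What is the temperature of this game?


The game is {5 | -45}, a switch {a | b} with numbers a > b.
Cooling {a | b} by t gives {a - t | b + t}, which stops being hot when a - t = b + t, i.e. at t = (a - b)/2. So the temperature of a switch is (a - b)/2.
Temperature = (Left option - Right option) / 2
= (5 - (-45)) / 2
= 50 / 2
= 25

25


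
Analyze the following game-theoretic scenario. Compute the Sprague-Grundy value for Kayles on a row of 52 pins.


Kayles: a move removes 1 or 2 adjacent pins from a contiguous row.
Removing pins from a row of k leaves two independent rows (a, b) with a + b = k - 1 (one pin) or a + b = k - 2 (two pins); an end removal gives a = 0.
By Sprague-Grundy, G(k) = mex{ G(a) XOR G(b) } over all these splits. G(0) = 0.
G(1): splits (0,0):0^0=0 -> mex({0}) = 1
G(2): splits (0,1):0^1=1 (0,0):0^0=0 -> mex({0, 1}) = 2
G(3): splits (0,2):0^2=2 (1,1):1^1=0 (0,1):0^1=1 -> mex({0, 1, 2}) = 3
G(4): splits (0,3):0^3=3 (1,2):1^2=3 (0,2):0^2=2 (1,1):1^1=0 -> mex({0, 2, 3}) = 1
G(5): splits (0,4):0^1=1 (1,3):1^3=2 (2,2):2^2=0 (0,3):0^3=3 (1,2):1^2=3 -> mex({0, 1, 2, 3}) = 4
G(6) = mex({0, 1, 2, 4}) = 3
G(7) = mex({0, 1, 3, 4, 5}) = 2
G(8) = mex({0, 2, 3, 5, 6}) = 1
G(9) = mex({0, 1, 2, 3, 6, 7}) = 4
G(10) = mex({0, 1, 3, 4, 5, 7}) = 2
G(11) = mex({0, 1, 2, 3, 4, 5}) = 6
G(12) = mex({0, 1, 2, 3, 5, 6, 7}) = 4
G(13) = mex({0, 2, 3, 4, 6, 7}) = 1
G(14) = mex({0, 1, 4, 5, 6, 7}) = 2
G(15) = mex({0, 1, 2, 3, 4, 5, 6}) = 7
G(16) = mex({0, 2, 3, 5, 6, 7}) = 1
G(17) = mex({0, 1, 2, 3, 5, 6, 7}) = 4
G(18) = mex({0, 1, 2, 4, 5, 6}) = 3
G(19) = mex({0, 1, 3, 4, 5, 7}) = 2
G(20) = mex({0, 2, 3, 4, 5, 6, 7}) = 1
G(21) = mex({0, 1, 2, 3, 5, 6, 7}) = 4
G(22) = mex({0, 1, 2, 3, 4, 5, 7}) = 6
G(23) = mex({0, 1, 2, 3, 4, 5, 6}) = 7
G(24) = mex({0, 1, 2, 3, 5, 6, 7}) = 4
G(25) = mex({0, 2, 3, 4, 6, 7}) = 1
G(26) = mex({0, 1, 3, 4, 5, 6, 7}) = 2
G(27) = mex({0, 1, 2, 3, 4, 5, 6, 7}) = 8
G(28) = mex({0, 1, 2, 3, 4, 6, 7, 8}) = 5
G(29) = mex({0, 1, 2, 3, 5, 6, 7, 8, 9}) = 4
G(30) = mex({0, 1, 2, 3, 4, 5, 6, 9, 10}) = 7
G(31) = mex({0, 1, 3, 4, 5, 7, 10, 11}) = 2
G(32) = mex({0, 2, 3, 4, 5, 6, 7, 9, 11}) = 1
G(33) = mex({0, 1, 2, 3, 4, 5, 6, 7, 9, 12}) = 8
G(34) = mex({0, 1, 2, 3, 4, 5, 7, 8, 11, 12}) = 6
G(35) = mex({0, 1, 2, 3, 4, 5, 6, 8, 9, 10, 11}) = 7
G(36) = mex({0, 1, 2, 3, 5, 6, 7, 9, 10}) = 4
G(37) = mex({0, 2, 3, 4, 6, 7, 9, 10, 11, 12}) = 1
G(38) = mex({0, 1, 3, 4, 5, 6, 7, 9, 10, 11, 12}) = 2
G(39) = mex({0, 1, 2, 4, 5, 6, 7, 9, 10, 12, 14}) = 3
G(40) = mex({0, 2, 3, 4, 6, 7, 11, 12, 14}) = 1
G(41) = mex({0, 1, 2, 3, 5, 6, 7, 9, 10, 11, 12}) = 4
G(42) = mex({0, 1, 2, 3, 4, 5, 6, 9, 10}) = 7
G(43) = mex({0, 1, 3, 4, 5, 7, 9, 10, 12, 15}) = 2
G(44) = mex({0, 2, 3, 4, 5, 6, 7, 9, 10, 12, 15}) = 1
G(45) = mex({0, 1, 2, 3, 4, 5, 6, 7, 9, 10, 12, 14}) = 8
G(46) = mex({0, 1, 3, 4, 5, 7, 8, 11, 12, 14}) = 2
G(47) = mex({0, 1, 2, 3, 4, 5, 6, 8, 9, 10, 11, 12}) = 7
G(48) = mex({0, 1, 2, 3, 5, 6, 7, 9, 10}) = 4
G(49) = mex({0, 2, 3, 4, 6, 7, 9, 10, 11, 12, 15}) = 1
G(50) = mex({0, 1, 4, 5, 6, 7, 9, 11, 12, 14, 15}) = 2
G(51) = mex({0, 1, 2, 3, 4, 5, 6, 7, 9, 12, 14, 15}) = 8
G(52) = mex({0, 2, 3, 4, 5, 6, 7, 8, 11, 12, 15}) = 1
Therefore G(52) = 1.

1


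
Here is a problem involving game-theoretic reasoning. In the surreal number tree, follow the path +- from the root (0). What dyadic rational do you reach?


Sign expansion: +-
Rule: track bounds (lo, hi), initially (-inf, +inf). On '+', the current value becomes lo and we move to the simplest number in (value, hi): value + 1 if hi = +inf, otherwise the midpoint (value + hi)/2. On '-', the current value becomes hi and we move to value - 1 if lo = -inf, otherwise the midpoint (lo + value)/2.
Start at 0.
Step 1: sign = +, move right. Bounds: (0, +inf). Value = 1
Step 2: sign = -, move left. Bounds: (0, 1). Value = 1/2
The surreal number with sign expansion +- is 1/2.

1/2


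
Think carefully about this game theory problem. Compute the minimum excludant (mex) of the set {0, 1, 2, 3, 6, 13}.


Set = {0, 1, 2, 3, 6, 13}
0 is in the set.
1 is in the set.
2 is in the set.
3 is in the set.
4 is NOT in the set. This is the mex.
mex = 4

4


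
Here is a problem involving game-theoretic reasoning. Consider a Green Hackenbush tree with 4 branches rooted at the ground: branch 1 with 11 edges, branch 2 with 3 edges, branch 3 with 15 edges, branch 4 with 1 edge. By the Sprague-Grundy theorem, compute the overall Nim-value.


The tree has 4 branches from the ground vertex.
In Green Hackenbush, the Nim-value of a simple path of length k is k.
Branch 1: length 11, Nim-value = 11
Branch 2: length 3, Nim-value = 3
Branch 3: length 15, Nim-value = 15
Branch 4: length 1, Nim-value = 1
Total Nim-value = XOR of all branch values:
0 XOR 11 = 11
11 XOR 3 = 8
8 XOR 15 = 7
7 XOR 1 = 6
Nim-value of the tree = 6

6
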